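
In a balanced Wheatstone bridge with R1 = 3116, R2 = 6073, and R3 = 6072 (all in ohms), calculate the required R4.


At balance: R1*R4 = R2*R3, so R4 = R2*R3/R1.
R4 = 6073 * 6072 / 3116
R4 = 36875256 / 3116
R4 = 11834.16 ohm

11834.16 ohm


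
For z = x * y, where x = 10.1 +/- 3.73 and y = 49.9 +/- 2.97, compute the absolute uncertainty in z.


For a product z = x*y, the relative uncertainty is:
uz/z = sqrt((ux/x)^2 + (uy/y)^2)
Relative uncertainties: ux/x = 3.73/10.1 = 0.369307
uy/y = 2.97/49.9 = 0.059519
z = 10.1 * 49.9 = 504.0
uz = 504.0 * sqrt(0.369307^2 + 0.059519^2) = 188.529

188.529


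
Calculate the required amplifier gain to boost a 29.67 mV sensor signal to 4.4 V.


Gain = Vout / Vin (converting to same units).
G = 4.4 V / 29.67 mV
G = 4400.0 mV / 29.67 mV
G = 148.3

148.3


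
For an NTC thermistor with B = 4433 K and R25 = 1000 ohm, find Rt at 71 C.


NTC thermistor equation: Rt = R25 * exp(B * (1/T - 1/T25)).
T in Kelvin: 344.15 K, T25 = 298.15 K
1/T - 1/T25 = 1/344.15 - 1/298.15 = -0.00044831
B * (1/T - 1/T25) = 4433 * -0.00044831 = -1.9873
Rt = 1000 * exp(-1.9873) = 137.1 ohm

137.1 ohm


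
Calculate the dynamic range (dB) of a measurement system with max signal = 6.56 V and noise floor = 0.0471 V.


Dynamic range = 20 * log10(Vmax / Vnoise).
DR = 20 * log10(6.56 / 0.0471)
DR = 20 * log10(139.28)
DR = 42.88 dB

42.88 dB


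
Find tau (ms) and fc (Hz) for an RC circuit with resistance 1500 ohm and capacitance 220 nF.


Time constant: tau = R * C.
tau = 1500 * 2.20e-07 = 0.00033 s
tau = 0.33 ms
Cutoff frequency: fc = 1 / (2*pi*R*C).
fc = 1 / (2*pi*0.00033) = 482.29 Hz

tau = 0.33 ms, fc = 482.29 Hz


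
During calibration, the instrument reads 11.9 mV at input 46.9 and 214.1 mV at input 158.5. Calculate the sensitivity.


Sensitivity = (y2 - y1) / (x2 - x1).
S = (214.1 - 11.9) / (158.5 - 46.9)
S = 202.2 / 111.6
S = 1.8118 mV/unit

1.8118 mV/unit


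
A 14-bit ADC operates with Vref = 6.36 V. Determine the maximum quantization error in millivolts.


The maximum quantization error is +/- LSB/2.
LSB = Vref / 2^n = 6.36 / 16384 = 0.00038818 V
Max error = LSB / 2 = 0.00038818 / 2 = 0.00019409 V
Max error = 0.1941 mV

0.1941 mV


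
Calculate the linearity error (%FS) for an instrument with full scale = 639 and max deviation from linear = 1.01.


Linearity error = (max deviation / full scale) * 100%.
Linearity = (1.01 / 639) * 100
Linearity = 0.158 %FS

0.158 %FS


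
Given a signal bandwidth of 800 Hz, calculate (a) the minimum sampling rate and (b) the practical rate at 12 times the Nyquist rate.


By Nyquist theorem, fs_min = 2 * fmax.
fs_min = 2 * 800 = 1600 Hz
Practical rate = 12 * fs_min = 12 * 1600 = 19200 Hz

fs_min = 1600 Hz, fs_practical = 19200 Hz


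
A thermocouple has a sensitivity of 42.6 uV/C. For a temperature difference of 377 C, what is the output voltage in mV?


The thermocouple output V = sensitivity * dT.
V = 42.6 uV/C * 377 C
V = 16060.2 uV
V = 16.06 mV

16.06 mV


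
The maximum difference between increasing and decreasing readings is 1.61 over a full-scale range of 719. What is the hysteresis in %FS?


Hysteresis = (max difference / full scale) * 100%.
H = (1.61 / 719) * 100
H = 0.224 %FS

0.224 %FS


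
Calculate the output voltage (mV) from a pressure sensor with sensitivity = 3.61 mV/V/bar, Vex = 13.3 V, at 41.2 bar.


Output = sensitivity * Vex * P.
Vout = 3.61 * 13.3 * 41.2
Vout = 48.013 * 41.2
Vout = 1978.14 mV

1978.14 mV


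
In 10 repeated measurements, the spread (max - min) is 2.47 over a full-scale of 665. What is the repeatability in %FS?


Repeatability = (spread / full scale) * 100%.
R = (2.47 / 665) * 100
R = 0.371 %FS

0.371 %FS


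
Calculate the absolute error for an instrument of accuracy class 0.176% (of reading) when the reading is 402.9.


Absolute error = (accuracy% / 100) * reading.
Error = (0.176 / 100) * 402.9
Error = 0.00176 * 402.9
Error = 0.7091

0.7091


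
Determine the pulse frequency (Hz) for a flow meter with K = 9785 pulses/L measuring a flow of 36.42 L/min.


Frequency = K * Q / 60 (converting L/min to L/s).
f = 9785 * 36.42 / 60
f = 356369.7 / 60
f = 5939.49 Hz

5939.49 Hz


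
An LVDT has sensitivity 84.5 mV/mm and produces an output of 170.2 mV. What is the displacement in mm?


Displacement = Vout / sensitivity.
d = 170.2 / 84.5
d = 2.014 mm

2.014 mm


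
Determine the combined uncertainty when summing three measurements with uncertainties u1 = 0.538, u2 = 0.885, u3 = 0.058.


For a sum of independent quantities, uc = sqrt(u1^2 + u2^2 + u3^2).
uc = sqrt(0.538^2 + 0.885^2 + 0.058^2)
uc = sqrt(0.289444 + 0.783225 + 0.003364)
uc = 1.0373

1.0373


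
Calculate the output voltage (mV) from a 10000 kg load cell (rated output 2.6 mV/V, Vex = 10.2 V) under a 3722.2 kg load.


Vout = rated_output * Vex * (load / capacity).
Vout = 2.6 * 10.2 * (3722.2 / 10000)
Vout = 2.6 * 10.2 * 0.37222
Vout = 9.871 mV

9.871 mV


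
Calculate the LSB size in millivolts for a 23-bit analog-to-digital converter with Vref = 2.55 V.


The resolution (LSB) of an ADC is Vref / 2^n.
LSB = 2.55 / 2^23
LSB = 2.55 / 8388608
LSB = 3e-07 V = 0.00030398 mV

0.00030398 mV


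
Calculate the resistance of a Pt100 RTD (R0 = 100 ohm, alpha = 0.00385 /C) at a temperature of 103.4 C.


The RTD equation: Rt = R0 * (1 + alpha * T).
Rt = 100 * (1 + 0.00385 * 103.4)
Rt = 100 * (1 + 0.39809)
Rt = 100 * 1.39809
Rt = 139.809 ohm

139.809 ohm


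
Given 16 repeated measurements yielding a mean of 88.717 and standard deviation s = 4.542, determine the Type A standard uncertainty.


The standard uncertainty for Type A evaluation is u = s / sqrt(n).
u = 4.542 / sqrt(16)
u = 4.542 / 4.0
u = 1.1355

1.1355


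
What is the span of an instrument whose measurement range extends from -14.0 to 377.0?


Span = upper range - lower range.
Span = 377.0 - (-14.0)
Span = 391.0

391.0


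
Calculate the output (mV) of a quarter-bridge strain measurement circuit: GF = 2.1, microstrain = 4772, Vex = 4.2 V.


Quarter bridge output: Vout = (GF * epsilon * Vex) / 4.
Vout = (2.1 * 4772e-6 * 4.2) / 4
Vout = 0.04208904 / 4 V
Vout = 0.01052226 V = 10.5223 mV

10.5223 mV


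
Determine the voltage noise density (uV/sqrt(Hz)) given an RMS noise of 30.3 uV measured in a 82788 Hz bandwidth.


Noise spectral density = Vrms / sqrt(BW).
NSD = 30.3 / sqrt(82788)
NSD = 30.3 / 287.729
NSD = 0.1053 uV/sqrt(Hz)

0.1053 uV/sqrt(Hz)


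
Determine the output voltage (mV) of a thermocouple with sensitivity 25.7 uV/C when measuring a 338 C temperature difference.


The thermocouple output V = sensitivity * dT.
V = 25.7 uV/C * 338 C
V = 8686.6 uV
V = 8.687 mV

8.687 mV


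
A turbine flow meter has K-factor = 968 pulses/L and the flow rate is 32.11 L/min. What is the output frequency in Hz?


Frequency = K * Q / 60 (converting L/min to L/s).
f = 968 * 32.11 / 60
f = 31082.48 / 60
f = 518.04 Hz

518.04 Hz


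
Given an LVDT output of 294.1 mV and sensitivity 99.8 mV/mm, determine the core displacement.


Displacement = Vout / sensitivity.
d = 294.1 / 99.8
d = 2.947 mm

2.947 mm


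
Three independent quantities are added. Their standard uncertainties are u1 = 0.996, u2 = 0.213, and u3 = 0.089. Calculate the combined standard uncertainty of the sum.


For a sum of independent quantities, uc = sqrt(u1^2 + u2^2 + u3^2).
uc = sqrt(0.996^2 + 0.213^2 + 0.089^2)
uc = sqrt(0.992016 + 0.045369 + 0.007921)
uc = 1.0224

1.0224


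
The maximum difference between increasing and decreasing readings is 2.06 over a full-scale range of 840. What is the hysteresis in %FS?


Hysteresis = (max difference / full scale) * 100%.
H = (2.06 / 840) * 100
H = 0.245 %FS

0.245 %FS


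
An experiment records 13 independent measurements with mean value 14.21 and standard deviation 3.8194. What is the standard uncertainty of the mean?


The standard uncertainty for Type A evaluation is u = s / sqrt(n).
u = 3.8194 / sqrt(13)
u = 3.8194 / 3.6056
u = 1.0593

1.0593


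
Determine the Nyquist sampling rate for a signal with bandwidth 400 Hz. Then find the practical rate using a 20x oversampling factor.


By Nyquist theorem, fs_min = 2 * fmax.
fs_min = 2 * 400 = 800 Hz
Practical rate = 20 * fs_min = 20 * 800 = 16000 Hz

fs_min = 800 Hz, fs_practical = 16000 Hz


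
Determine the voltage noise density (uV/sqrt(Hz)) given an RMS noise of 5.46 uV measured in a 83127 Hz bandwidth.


Noise spectral density = Vrms / sqrt(BW).
NSD = 5.46 / sqrt(83127)
NSD = 5.46 / 288.3175
NSD = 0.0189 uV/sqrt(Hz)

0.0189 uV/sqrt(Hz)


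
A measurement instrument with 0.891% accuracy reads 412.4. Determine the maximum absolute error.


Absolute error = (accuracy% / 100) * reading.
Error = (0.891 / 100) * 412.4
Error = 0.00891 * 412.4
Error = 3.6745

3.6745


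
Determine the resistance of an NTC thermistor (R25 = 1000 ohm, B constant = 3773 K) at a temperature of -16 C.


NTC thermistor equation: Rt = R25 * exp(B * (1/T - 1/T25)).
T in Kelvin: 257.15 K, T25 = 298.15 K
1/T - 1/T25 = 1/257.15 - 1/298.15 = 0.00053476
B * (1/T - 1/T25) = 3773 * 0.00053476 = 2.0177
Rt = 1000 * exp(2.0177) = 7520.8 ohm

7520.8 ohm


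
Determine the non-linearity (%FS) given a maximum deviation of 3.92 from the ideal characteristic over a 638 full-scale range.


Linearity error = (max deviation / full scale) * 100%.
Linearity = (3.92 / 638) * 100
Linearity = 0.614 %FS

0.614 %FS


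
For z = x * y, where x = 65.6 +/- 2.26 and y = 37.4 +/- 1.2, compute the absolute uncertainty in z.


For a product z = x*y, the relative uncertainty is:
uz/z = sqrt((ux/x)^2 + (uy/y)^2)
Relative uncertainties: ux/x = 2.26/65.6 = 0.034451
uy/y = 1.2/37.4 = 0.032086
z = 65.6 * 37.4 = 2453.4
uz = 2453.4 * sqrt(0.034451^2 + 0.032086^2) = 115.504

115.504


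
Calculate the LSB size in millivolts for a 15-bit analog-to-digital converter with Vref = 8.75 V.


The resolution (LSB) of an ADC is Vref / 2^n.
LSB = 8.75 / 2^15
LSB = 8.75 / 32768
LSB = 0.00026703 V = 0.26702881 mV

0.26702881 mV


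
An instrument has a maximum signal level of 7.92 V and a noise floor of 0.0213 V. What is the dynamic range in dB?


Dynamic range = 20 * log10(Vmax / Vnoise).
DR = 20 * log10(7.92 / 0.0213)
DR = 20 * log10(371.83)
DR = 51.41 dB

51.41 dB


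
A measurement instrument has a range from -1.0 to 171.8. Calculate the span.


Span = upper range - lower range.
Span = 171.8 - (-1.0)
Span = 172.8

172.8


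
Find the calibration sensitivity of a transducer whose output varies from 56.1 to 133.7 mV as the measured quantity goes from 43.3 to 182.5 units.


Sensitivity = (y2 - y1) / (x2 - x1).
S = (133.7 - 56.1) / (182.5 - 43.3)
S = 77.6 / 139.2
S = 0.5575 mV/unit

0.5575 mV/unit


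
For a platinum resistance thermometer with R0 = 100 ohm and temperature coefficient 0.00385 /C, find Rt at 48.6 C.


The RTD equation: Rt = R0 * (1 + alpha * T).
Rt = 100 * (1 + 0.00385 * 48.6)
Rt = 100 * (1 + 0.18711)
Rt = 100 * 1.18711
Rt = 118.711 ohm

118.711 ohm


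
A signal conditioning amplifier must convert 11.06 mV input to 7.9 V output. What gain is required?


Gain = Vout / Vin (converting to same units).
G = 7.9 V / 11.06 mV
G = 7900.0 mV / 11.06 mV
G = 714.29

714.29


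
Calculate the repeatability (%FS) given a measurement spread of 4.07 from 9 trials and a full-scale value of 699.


Repeatability = (spread / full scale) * 100%.
R = (4.07 / 699) * 100
R = 0.582 %FS

0.582 %FS


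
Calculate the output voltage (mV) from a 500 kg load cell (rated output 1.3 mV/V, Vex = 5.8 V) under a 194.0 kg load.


Vout = rated_output * Vex * (load / capacity).
Vout = 1.3 * 5.8 * (194.0 / 500)
Vout = 1.3 * 5.8 * 0.388
Vout = 2.926 mV

2.926 mV


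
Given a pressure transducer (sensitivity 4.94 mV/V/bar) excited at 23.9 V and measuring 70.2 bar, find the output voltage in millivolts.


Output = sensitivity * Vex * P.
Vout = 4.94 * 23.9 * 70.2
Vout = 118.066 * 70.2
Vout = 8288.23 mV

8288.23 mV


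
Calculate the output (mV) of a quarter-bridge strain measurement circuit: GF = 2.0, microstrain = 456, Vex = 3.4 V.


Quarter bridge output: Vout = (GF * epsilon * Vex) / 4.
Vout = (2.0 * 456e-6 * 3.4) / 4
Vout = 0.0031008 / 4 V
Vout = 0.0007752 V = 0.7752 mV

0.7752 mV


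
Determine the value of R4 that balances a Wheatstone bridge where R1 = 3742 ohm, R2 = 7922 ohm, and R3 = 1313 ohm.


At balance: R1*R4 = R2*R3, so R4 = R2*R3/R1.
R4 = 7922 * 1313 / 3742
R4 = 10401586 / 3742
R4 = 2779.69 ohm

2779.69 ohm


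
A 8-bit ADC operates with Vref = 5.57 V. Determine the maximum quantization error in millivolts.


The maximum quantization error is +/- LSB/2.
LSB = Vref / 2^n = 5.57 / 256 = 0.02175781 V
Max error = LSB / 2 = 0.02175781 / 2 = 0.01087891 V
Max error = 10.8789 mV

10.8789 mV


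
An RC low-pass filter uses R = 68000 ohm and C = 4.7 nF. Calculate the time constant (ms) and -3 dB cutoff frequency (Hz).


Time constant: tau = R * C.
tau = 68000 * 4.70e-09 = 0.0003196 s
tau = 0.3196 ms
Cutoff frequency: fc = 1 / (2*pi*R*C).
fc = 1 / (2*pi*0.0003196) = 497.98 Hz

tau = 0.3196 ms, fc = 497.98 Hz


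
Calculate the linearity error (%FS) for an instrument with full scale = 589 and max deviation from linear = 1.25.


Linearity error = (max deviation / full scale) * 100%.
Linearity = (1.25 / 589) * 100
Linearity = 0.212 %FS

0.212 %FS


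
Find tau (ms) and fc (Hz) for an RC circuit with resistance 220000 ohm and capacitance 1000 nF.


Time constant: tau = R * C.
tau = 220000 * 1.00e-06 = 0.22 s
tau = 220.0 ms
Cutoff frequency: fc = 1 / (2*pi*R*C).
fc = 1 / (2*pi*0.22) = 0.72 Hz

tau = 220.0 ms, fc = 0.72 Hz


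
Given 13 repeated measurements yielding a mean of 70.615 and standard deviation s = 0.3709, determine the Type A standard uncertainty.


The standard uncertainty for Type A evaluation is u = s / sqrt(n).
u = 0.3709 / sqrt(13)
u = 0.3709 / 3.6056
u = 0.1029

0.1029


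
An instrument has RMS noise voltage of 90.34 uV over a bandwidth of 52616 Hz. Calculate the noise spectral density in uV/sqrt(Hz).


Noise spectral density = Vrms / sqrt(BW).
NSD = 90.34 / sqrt(52616)
NSD = 90.34 / 229.3818
NSD = 0.3938 uV/sqrt(Hz)

0.3938 uV/sqrt(Hz)


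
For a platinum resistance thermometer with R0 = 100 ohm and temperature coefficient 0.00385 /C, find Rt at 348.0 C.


The RTD equation: Rt = R0 * (1 + alpha * T).
Rt = 100 * (1 + 0.00385 * 348.0)
Rt = 100 * (1 + 1.3398)
Rt = 100 * 2.3398
Rt = 233.98 ohm

233.98 ohm


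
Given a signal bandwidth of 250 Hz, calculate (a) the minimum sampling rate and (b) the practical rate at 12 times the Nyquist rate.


By Nyquist theorem, fs_min = 2 * fmax.
fs_min = 2 * 250 = 500 Hz
Practical rate = 12 * fs_min = 12 * 500 = 6000 Hz

fs_min = 500 Hz, fs_practical = 6000 Hz


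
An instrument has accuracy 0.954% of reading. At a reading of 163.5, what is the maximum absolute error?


Absolute error = (accuracy% / 100) * reading.
Error = (0.954 / 100) * 163.5
Error = 0.00954 * 163.5
Error = 1.5598

1.5598


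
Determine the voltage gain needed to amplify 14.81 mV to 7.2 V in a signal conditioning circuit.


Gain = Vout / Vin (converting to same units).
G = 7.2 V / 14.81 mV
G = 7200.0 mV / 14.81 mV
G = 486.16

486.16


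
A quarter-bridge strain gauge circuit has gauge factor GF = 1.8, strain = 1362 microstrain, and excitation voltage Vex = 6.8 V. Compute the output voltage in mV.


Quarter bridge output: Vout = (GF * epsilon * Vex) / 4.
Vout = (1.8 * 1362e-6 * 6.8) / 4
Vout = 0.01667088 / 4 V
Vout = 0.00416772 V = 4.1677 mV

4.1677 mV


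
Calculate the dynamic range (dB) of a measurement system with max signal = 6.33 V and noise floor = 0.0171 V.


Dynamic range = 20 * log10(Vmax / Vnoise).
DR = 20 * log10(6.33 / 0.0171)
DR = 20 * log10(370.18)
DR = 51.37 dB

51.37 dB


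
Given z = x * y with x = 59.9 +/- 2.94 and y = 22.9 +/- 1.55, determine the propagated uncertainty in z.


For a product z = x*y, the relative uncertainty is:
uz/z = sqrt((ux/x)^2 + (uy/y)^2)
Relative uncertainties: ux/x = 2.94/59.9 = 0.049082
uy/y = 1.55/22.9 = 0.067686
z = 59.9 * 22.9 = 1371.7
uz = 1371.7 * sqrt(0.049082^2 + 0.067686^2) = 114.686

114.686


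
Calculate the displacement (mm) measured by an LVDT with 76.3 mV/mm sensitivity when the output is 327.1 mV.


Displacement = Vout / sensitivity.
d = 327.1 / 76.3
d = 4.287 mm

4.287 mm


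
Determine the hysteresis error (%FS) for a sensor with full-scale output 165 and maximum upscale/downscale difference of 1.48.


Hysteresis = (max difference / full scale) * 100%.
H = (1.48 / 165) * 100
H = 0.897 %FS

0.897 %FS


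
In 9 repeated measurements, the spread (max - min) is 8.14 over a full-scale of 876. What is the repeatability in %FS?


Repeatability = (spread / full scale) * 100%.
R = (8.14 / 876) * 100
R = 0.929 %FS

0.929 %FS


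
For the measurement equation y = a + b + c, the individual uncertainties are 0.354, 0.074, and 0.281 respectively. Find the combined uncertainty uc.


For a sum of independent quantities, uc = sqrt(u1^2 + u2^2 + u3^2).
uc = sqrt(0.354^2 + 0.074^2 + 0.281^2)
uc = sqrt(0.125316 + 0.005476 + 0.078961)
uc = 0.458

0.458


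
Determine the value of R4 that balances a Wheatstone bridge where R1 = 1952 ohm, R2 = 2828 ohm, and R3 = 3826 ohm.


At balance: R1*R4 = R2*R3, so R4 = R2*R3/R1.
R4 = 2828 * 3826 / 1952
R4 = 10819928 / 1952
R4 = 5543.0 ohm

5543.0 ohm


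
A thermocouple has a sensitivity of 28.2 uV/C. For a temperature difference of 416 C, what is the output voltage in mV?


The thermocouple output V = sensitivity * dT.
V = 28.2 uV/C * 416 C
V = 11731.2 uV
V = 11.731 mV

11.731 mV


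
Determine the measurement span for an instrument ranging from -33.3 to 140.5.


Span = upper range - lower range.
Span = 140.5 - (-33.3)
Span = 173.8

173.8


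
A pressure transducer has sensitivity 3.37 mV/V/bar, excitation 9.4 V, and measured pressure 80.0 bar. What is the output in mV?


Output = sensitivity * Vex * P.
Vout = 3.37 * 9.4 * 80.0
Vout = 31.678 * 80.0
Vout = 2534.24 mV

2534.24 mV


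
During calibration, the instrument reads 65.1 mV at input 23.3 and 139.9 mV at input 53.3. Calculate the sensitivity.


Sensitivity = (y2 - y1) / (x2 - x1).
S = (139.9 - 65.1) / (53.3 - 23.3)
S = 74.8 / 30.0
S = 2.4933 mV/unit

2.4933 mV/unit


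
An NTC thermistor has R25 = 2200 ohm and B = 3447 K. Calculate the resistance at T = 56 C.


NTC thermistor equation: Rt = R25 * exp(B * (1/T - 1/T25)).
T in Kelvin: 329.15 K, T25 = 298.15 K
1/T - 1/T25 = 1/329.15 - 1/298.15 = -0.00031589
B * (1/T - 1/T25) = 3447 * -0.00031589 = -1.0889
Rt = 2200 * exp(-1.0889) = 740.5 ohm

740.5 ohm


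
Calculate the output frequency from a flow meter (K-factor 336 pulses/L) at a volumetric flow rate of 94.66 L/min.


Frequency = K * Q / 60 (converting L/min to L/s).
f = 336 * 94.66 / 60
f = 31805.76 / 60
f = 530.1 Hz

530.1 Hz


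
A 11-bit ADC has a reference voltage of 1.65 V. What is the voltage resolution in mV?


The resolution (LSB) of an ADC is Vref / 2^n.
LSB = 1.65 / 2^11
LSB = 1.65 / 2048
LSB = 0.00080566 V = 0.80566406 mV

0.80566406 mV


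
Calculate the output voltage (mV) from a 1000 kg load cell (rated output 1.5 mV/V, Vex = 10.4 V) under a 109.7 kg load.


Vout = rated_output * Vex * (load / capacity).
Vout = 1.5 * 10.4 * (109.7 / 1000)
Vout = 1.5 * 10.4 * 0.1097
Vout = 1.711 mV

1.711 mV


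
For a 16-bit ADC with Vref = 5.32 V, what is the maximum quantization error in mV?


The maximum quantization error is +/- LSB/2.
LSB = Vref / 2^n = 5.32 / 65536 = 8.118e-05 V
Max error = LSB / 2 = 8.118e-05 / 2 = 4.059e-05 V
Max error = 0.0406 mV

0.0406 mV


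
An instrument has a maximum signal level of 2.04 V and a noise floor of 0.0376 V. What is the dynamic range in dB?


Dynamic range = 20 * log10(Vmax / Vnoise).
DR = 20 * log10(2.04 / 0.0376)
DR = 20 * log10(54.26)
DR = 34.69 dB

34.69 dB


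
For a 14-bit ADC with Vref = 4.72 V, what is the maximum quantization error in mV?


The maximum quantization error is +/- LSB/2.
LSB = Vref / 2^n = 4.72 / 16384 = 0.00028809 V
Max error = LSB / 2 = 0.00028809 / 2 = 0.00014404 V
Max error = 0.144 mV

0.144 mV


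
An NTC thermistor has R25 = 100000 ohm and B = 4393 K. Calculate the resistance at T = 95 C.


NTC thermistor equation: Rt = R25 * exp(B * (1/T - 1/T25)).
T in Kelvin: 368.15 K, T25 = 298.15 K
1/T - 1/T25 = 1/368.15 - 1/298.15 = -0.00063773
B * (1/T - 1/T25) = 4393 * -0.00063773 = -2.8016
Rt = 100000 * exp(-2.8016) = 6071.5 ohm

6071.5 ohm


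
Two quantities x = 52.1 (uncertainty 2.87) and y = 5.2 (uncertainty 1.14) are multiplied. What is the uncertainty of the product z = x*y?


For a product z = x*y, the relative uncertainty is:
uz/z = sqrt((ux/x)^2 + (uy/y)^2)
Relative uncertainties: ux/x = 2.87/52.1 = 0.055086
uy/y = 1.14/5.2 = 0.219231
z = 52.1 * 5.2 = 270.9
uz = 270.9 * sqrt(0.055086^2 + 0.219231^2) = 61.24

61.24


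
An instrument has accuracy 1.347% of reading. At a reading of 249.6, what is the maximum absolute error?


Absolute error = (accuracy% / 100) * reading.
Error = (1.347 / 100) * 249.6
Error = 0.01347 * 249.6
Error = 3.3621

3.3621


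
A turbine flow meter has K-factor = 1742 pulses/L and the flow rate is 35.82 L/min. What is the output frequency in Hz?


Frequency = K * Q / 60 (converting L/min to L/s).
f = 1742 * 35.82 / 60
f = 62398.44 / 60
f = 1039.97 Hz

1039.97 Hz


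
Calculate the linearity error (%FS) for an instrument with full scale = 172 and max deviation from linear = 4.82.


Linearity error = (max deviation / full scale) * 100%.
Linearity = (4.82 / 172) * 100
Linearity = 2.802 %FS

2.802 %FS


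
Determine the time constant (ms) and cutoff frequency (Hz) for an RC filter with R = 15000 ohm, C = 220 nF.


Time constant: tau = R * C.
tau = 15000 * 2.20e-07 = 0.0033 s
tau = 3.3 ms
Cutoff frequency: fc = 1 / (2*pi*R*C).
fc = 1 / (2*pi*0.0033) = 48.23 Hz

tau = 3.3 ms, fc = 48.23 Hz


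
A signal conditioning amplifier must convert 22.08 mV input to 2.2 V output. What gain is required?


Gain = Vout / Vin (converting to same units).
G = 2.2 V / 22.08 mV
G = 2200.0 mV / 22.08 mV
G = 99.64

99.64


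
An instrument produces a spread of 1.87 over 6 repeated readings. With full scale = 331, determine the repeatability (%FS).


Repeatability = (spread / full scale) * 100%.
R = (1.87 / 331) * 100
R = 0.565 %FS

0.565 %FS


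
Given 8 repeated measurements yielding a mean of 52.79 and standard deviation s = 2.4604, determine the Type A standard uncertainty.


The standard uncertainty for Type A evaluation is u = s / sqrt(n).
u = 2.4604 / sqrt(8)
u = 2.4604 / 2.8284
u = 0.8699

0.8699


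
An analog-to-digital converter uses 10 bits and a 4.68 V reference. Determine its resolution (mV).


The resolution (LSB) of an ADC is Vref / 2^n.
LSB = 4.68 / 2^10
LSB = 4.68 / 1024
LSB = 0.00457031 V = 4.5703125 mV

4.5703125 mV


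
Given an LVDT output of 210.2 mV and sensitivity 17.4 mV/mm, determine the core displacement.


Displacement = Vout / sensitivity.
d = 210.2 / 17.4
d = 12.08 mm

12.08 mm


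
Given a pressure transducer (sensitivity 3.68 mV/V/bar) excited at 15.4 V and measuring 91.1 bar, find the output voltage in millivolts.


Output = sensitivity * Vex * P.
Vout = 3.68 * 15.4 * 91.1
Vout = 56.672 * 91.1
Vout = 5162.82 mV

5162.82 mV


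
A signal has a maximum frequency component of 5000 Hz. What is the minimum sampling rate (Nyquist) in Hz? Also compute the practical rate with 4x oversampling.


By Nyquist theorem, fs_min = 2 * fmax.
fs_min = 2 * 5000 = 10000 Hz
Practical rate = 4 * fs_min = 4 * 10000 = 40000 Hz

fs_min = 10000 Hz, fs_practical = 40000 Hz


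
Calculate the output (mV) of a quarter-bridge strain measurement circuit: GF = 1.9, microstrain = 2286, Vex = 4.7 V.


Quarter bridge output: Vout = (GF * epsilon * Vex) / 4.
Vout = (1.9 * 2286e-6 * 4.7) / 4
Vout = 0.02041398 / 4 V
Vout = 0.0051035 V = 5.1035 mV

5.1035 mV


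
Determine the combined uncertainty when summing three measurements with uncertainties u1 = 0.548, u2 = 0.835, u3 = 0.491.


For a sum of independent quantities, uc = sqrt(u1^2 + u2^2 + u3^2).
uc = sqrt(0.548^2 + 0.835^2 + 0.491^2)
uc = sqrt(0.300304 + 0.697225 + 0.241081)
uc = 1.1129

1.1129


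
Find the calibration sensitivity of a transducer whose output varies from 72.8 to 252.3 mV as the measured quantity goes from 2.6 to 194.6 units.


Sensitivity = (y2 - y1) / (x2 - x1).
S = (252.3 - 72.8) / (194.6 - 2.6)
S = 179.5 / 192.0
S = 0.9349 mV/unit

0.9349 mV/unit


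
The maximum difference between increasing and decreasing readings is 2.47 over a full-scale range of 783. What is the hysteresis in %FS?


Hysteresis = (max difference / full scale) * 100%.
H = (2.47 / 783) * 100
H = 0.315 %FS

0.315 %FS


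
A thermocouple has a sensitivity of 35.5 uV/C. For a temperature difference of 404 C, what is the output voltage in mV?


The thermocouple output V = sensitivity * dT.
V = 35.5 uV/C * 404 C
V = 14342.0 uV
V = 14.342 mV

14.342 mV


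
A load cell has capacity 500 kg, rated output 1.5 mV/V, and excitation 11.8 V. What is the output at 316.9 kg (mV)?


Vout = rated_output * Vex * (load / capacity).
Vout = 1.5 * 11.8 * (316.9 / 500)
Vout = 1.5 * 11.8 * 0.6338
Vout = 11.218 mV

11.218 mV


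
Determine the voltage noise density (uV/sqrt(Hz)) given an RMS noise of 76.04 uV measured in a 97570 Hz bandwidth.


Noise spectral density = Vrms / sqrt(BW).
NSD = 76.04 / sqrt(97570)
NSD = 76.04 / 312.362
NSD = 0.2434 uV/sqrt(Hz)

0.2434 uV/sqrt(Hz)


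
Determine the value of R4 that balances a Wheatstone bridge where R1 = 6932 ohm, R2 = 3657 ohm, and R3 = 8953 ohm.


At balance: R1*R4 = R2*R3, so R4 = R2*R3/R1.
R4 = 3657 * 8953 / 6932
R4 = 32741121 / 6932
R4 = 4723.19 ohm

4723.19 ohm


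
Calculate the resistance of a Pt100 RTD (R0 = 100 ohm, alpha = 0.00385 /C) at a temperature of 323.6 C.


The RTD equation: Rt = R0 * (1 + alpha * T).
Rt = 100 * (1 + 0.00385 * 323.6)
Rt = 100 * (1 + 1.24586)
Rt = 100 * 2.24586
Rt = 224.586 ohm

224.586 ohm


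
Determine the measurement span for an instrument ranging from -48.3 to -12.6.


Span = upper range - lower range.
Span = -12.6 - (-48.3)
Span = 35.7

35.7


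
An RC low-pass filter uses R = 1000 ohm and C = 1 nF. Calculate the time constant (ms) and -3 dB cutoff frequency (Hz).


Time constant: tau = R * C.
tau = 1000 * 1.00e-09 = 1e-06 s
tau = 0.001 ms
Cutoff frequency: fc = 1 / (2*pi*R*C).
fc = 1 / (2*pi*1e-06) = 159154.94 Hz

tau = 0.001 ms, fc = 159154.94 Hz


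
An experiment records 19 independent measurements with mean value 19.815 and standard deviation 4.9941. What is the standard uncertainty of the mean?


The standard uncertainty for Type A evaluation is u = s / sqrt(n).
u = 4.9941 / sqrt(19)
u = 4.9941 / 4.3589
u = 1.1457

1.1457


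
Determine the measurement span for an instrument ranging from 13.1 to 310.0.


Span = upper range - lower range.
Span = 310.0 - (13.1)
Span = 296.9

296.9


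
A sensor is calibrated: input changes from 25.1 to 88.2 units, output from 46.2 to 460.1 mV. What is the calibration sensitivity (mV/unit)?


Sensitivity = (y2 - y1) / (x2 - x1).
S = (460.1 - 46.2) / (88.2 - 25.1)
S = 413.9 / 63.1
S = 6.5594 mV/unit

6.5594 mV/unit


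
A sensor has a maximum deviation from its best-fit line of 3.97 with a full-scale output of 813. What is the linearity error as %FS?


Linearity error = (max deviation / full scale) * 100%.
Linearity = (3.97 / 813) * 100
Linearity = 0.488 %FS

0.488 %FS


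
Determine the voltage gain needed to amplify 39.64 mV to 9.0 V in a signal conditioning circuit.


Gain = Vout / Vin (converting to same units).
G = 9.0 V / 39.64 mV
G = 9000.0 mV / 39.64 mV
G = 227.04

227.04


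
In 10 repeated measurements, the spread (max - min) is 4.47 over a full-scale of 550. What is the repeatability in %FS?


Repeatability = (spread / full scale) * 100%.
R = (4.47 / 550) * 100
R = 0.813 %FS

0.813 %FS


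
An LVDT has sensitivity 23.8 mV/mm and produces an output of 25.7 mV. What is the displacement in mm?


Displacement = Vout / sensitivity.
d = 25.7 / 23.8
d = 1.08 mm

1.08 mm


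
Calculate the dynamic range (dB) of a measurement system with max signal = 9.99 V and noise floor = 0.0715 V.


Dynamic range = 20 * log10(Vmax / Vnoise).
DR = 20 * log10(9.99 / 0.0715)
DR = 20 * log10(139.72)
DR = 42.91 dB

42.91 dB


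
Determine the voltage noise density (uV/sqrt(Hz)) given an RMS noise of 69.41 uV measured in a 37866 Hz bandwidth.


Noise spectral density = Vrms / sqrt(BW).
NSD = 69.41 / sqrt(37866)
NSD = 69.41 / 194.5919
NSD = 0.3567 uV/sqrt(Hz)

0.3567 uV/sqrt(Hz)


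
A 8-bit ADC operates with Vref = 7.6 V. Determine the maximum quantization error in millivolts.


The maximum quantization error is +/- LSB/2.
LSB = Vref / 2^n = 7.6 / 256 = 0.0296875 V
Max error = LSB / 2 = 0.0296875 / 2 = 0.01484375 V
Max error = 14.8438 mV

14.8438 mV


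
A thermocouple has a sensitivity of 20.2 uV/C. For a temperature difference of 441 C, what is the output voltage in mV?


The thermocouple output V = sensitivity * dT.
V = 20.2 uV/C * 441 C
V = 8908.2 uV
V = 8.908 mV

8.908 mV


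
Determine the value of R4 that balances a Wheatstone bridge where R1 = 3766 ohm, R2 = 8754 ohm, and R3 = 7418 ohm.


At balance: R1*R4 = R2*R3, so R4 = R2*R3/R1.
R4 = 8754 * 7418 / 3766
R4 = 64937172 / 3766
R4 = 17243.01 ohm

17243.01 ohm


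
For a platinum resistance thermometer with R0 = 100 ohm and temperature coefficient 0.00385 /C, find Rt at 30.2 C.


The RTD equation: Rt = R0 * (1 + alpha * T).
Rt = 100 * (1 + 0.00385 * 30.2)
Rt = 100 * (1 + 0.11627)
Rt = 100 * 1.11627
Rt = 111.627 ohm

111.627 ohm


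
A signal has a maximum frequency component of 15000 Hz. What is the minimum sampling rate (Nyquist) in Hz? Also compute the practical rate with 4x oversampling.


By Nyquist theorem, fs_min = 2 * fmax.
fs_min = 2 * 15000 = 30000 Hz
Practical rate = 4 * fs_min = 4 * 30000 = 120000 Hz

fs_min = 30000 Hz, fs_practical = 120000 Hz


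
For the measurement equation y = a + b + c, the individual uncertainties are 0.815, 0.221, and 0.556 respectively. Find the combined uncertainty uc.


For a sum of independent quantities, uc = sqrt(u1^2 + u2^2 + u3^2).
uc = sqrt(0.815^2 + 0.221^2 + 0.556^2)
uc = sqrt(0.664225 + 0.048841 + 0.309136)
uc = 1.011

1.011


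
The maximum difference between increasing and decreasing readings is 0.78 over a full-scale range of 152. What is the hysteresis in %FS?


Hysteresis = (max difference / full scale) * 100%.
H = (0.78 / 152) * 100
H = 0.513 %FS

0.513 %FS


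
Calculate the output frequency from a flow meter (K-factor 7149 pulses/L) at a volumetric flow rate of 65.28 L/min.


Frequency = K * Q / 60 (converting L/min to L/s).
f = 7149 * 65.28 / 60
f = 466686.72 / 60
f = 7778.11 Hz

7778.11 Hz


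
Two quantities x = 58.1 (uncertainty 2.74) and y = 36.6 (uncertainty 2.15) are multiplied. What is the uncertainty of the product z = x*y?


For a product z = x*y, the relative uncertainty is:
uz/z = sqrt((ux/x)^2 + (uy/y)^2)
Relative uncertainties: ux/x = 2.74/58.1 = 0.04716
uy/y = 2.15/36.6 = 0.058743
z = 58.1 * 36.6 = 2126.5
uz = 2126.5 * sqrt(0.04716^2 + 0.058743^2) = 160.189

160.189


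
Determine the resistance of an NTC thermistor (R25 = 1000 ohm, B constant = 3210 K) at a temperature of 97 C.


NTC thermistor equation: Rt = R25 * exp(B * (1/T - 1/T25)).
T in Kelvin: 370.15 K, T25 = 298.15 K
1/T - 1/T25 = 1/370.15 - 1/298.15 = -0.00065241
B * (1/T - 1/T25) = 3210 * -0.00065241 = -2.0942
Rt = 1000 * exp(-2.0942) = 123.2 ohm

123.2 ohm


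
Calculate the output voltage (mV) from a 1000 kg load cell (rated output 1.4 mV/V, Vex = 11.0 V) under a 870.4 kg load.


Vout = rated_output * Vex * (load / capacity).
Vout = 1.4 * 11.0 * (870.4 / 1000)
Vout = 1.4 * 11.0 * 0.8704
Vout = 13.404 mV

13.404 mV


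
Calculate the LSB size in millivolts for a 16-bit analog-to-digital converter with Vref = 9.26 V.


The resolution (LSB) of an ADC is Vref / 2^n.
LSB = 9.26 / 2^16
LSB = 9.26 / 65536
LSB = 0.0001413 V = 0.14129639 mV

0.14129639 mV


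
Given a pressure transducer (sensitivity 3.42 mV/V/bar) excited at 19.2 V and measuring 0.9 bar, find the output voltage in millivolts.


Output = sensitivity * Vex * P.
Vout = 3.42 * 19.2 * 0.9
Vout = 65.664 * 0.9
Vout = 59.1 mV

59.1 mV


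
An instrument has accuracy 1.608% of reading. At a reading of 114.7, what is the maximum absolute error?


Absolute error = (accuracy% / 100) * reading.
Error = (1.608 / 100) * 114.7
Error = 0.01608 * 114.7
Error = 1.8444

1.8444


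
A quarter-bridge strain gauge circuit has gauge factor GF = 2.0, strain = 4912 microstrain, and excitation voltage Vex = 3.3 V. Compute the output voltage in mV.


Quarter bridge output: Vout = (GF * epsilon * Vex) / 4.
Vout = (2.0 * 4912e-6 * 3.3) / 4
Vout = 0.0324192 / 4 V
Vout = 0.0081048 V = 8.1048 mV

8.1048 mV


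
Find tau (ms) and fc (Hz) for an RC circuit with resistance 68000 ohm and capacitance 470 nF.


Time constant: tau = R * C.
tau = 68000 * 4.70e-07 = 0.03196 s
tau = 31.96 ms
Cutoff frequency: fc = 1 / (2*pi*R*C).
fc = 1 / (2*pi*0.03196) = 4.98 Hz

tau = 31.96 ms, fc = 4.98 Hz


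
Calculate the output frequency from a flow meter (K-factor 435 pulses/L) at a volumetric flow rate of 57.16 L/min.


Frequency = K * Q / 60 (converting L/min to L/s).
f = 435 * 57.16 / 60
f = 24864.6 / 60
f = 414.41 Hz

414.41 Hz


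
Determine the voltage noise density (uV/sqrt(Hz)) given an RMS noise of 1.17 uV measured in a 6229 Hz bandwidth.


Noise spectral density = Vrms / sqrt(BW).
NSD = 1.17 / sqrt(6229)
NSD = 1.17 / 78.924
NSD = 0.0148 uV/sqrt(Hz)

0.0148 uV/sqrt(Hz)


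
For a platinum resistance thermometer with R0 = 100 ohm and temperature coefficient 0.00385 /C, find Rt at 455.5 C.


The RTD equation: Rt = R0 * (1 + alpha * T).
Rt = 100 * (1 + 0.00385 * 455.5)
Rt = 100 * (1 + 1.753675)
Rt = 100 * 2.753675
Rt = 275.368 ohm

275.368 ohm


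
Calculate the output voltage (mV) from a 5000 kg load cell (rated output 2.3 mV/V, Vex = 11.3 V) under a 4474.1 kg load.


Vout = rated_output * Vex * (load / capacity).
Vout = 2.3 * 11.3 * (4474.1 / 5000)
Vout = 2.3 * 11.3 * 0.89482
Vout = 23.256 mV

23.256 mV


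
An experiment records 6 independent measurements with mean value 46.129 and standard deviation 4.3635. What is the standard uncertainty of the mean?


The standard uncertainty for Type A evaluation is u = s / sqrt(n).
u = 4.3635 / sqrt(6)
u = 4.3635 / 2.4495
u = 1.7814

1.7814


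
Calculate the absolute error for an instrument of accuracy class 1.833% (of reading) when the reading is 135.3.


Absolute error = (accuracy% / 100) * reading.
Error = (1.833 / 100) * 135.3
Error = 0.01833 * 135.3
Error = 2.48

2.48


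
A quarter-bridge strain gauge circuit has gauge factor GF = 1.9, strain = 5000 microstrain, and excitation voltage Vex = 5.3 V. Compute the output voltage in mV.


Quarter bridge output: Vout = (GF * epsilon * Vex) / 4.
Vout = (1.9 * 5000e-6 * 5.3) / 4
Vout = 0.05035 / 4 V
Vout = 0.0125875 V = 12.5875 mV

12.5875 mV


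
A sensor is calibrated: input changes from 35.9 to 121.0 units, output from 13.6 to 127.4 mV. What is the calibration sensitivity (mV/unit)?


Sensitivity = (y2 - y1) / (x2 - x1).
S = (127.4 - 13.6) / (121.0 - 35.9)
S = 113.8 / 85.1
S = 1.3373 mV/unit

1.3373 mV/unit


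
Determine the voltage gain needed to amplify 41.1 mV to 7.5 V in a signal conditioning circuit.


Gain = Vout / Vin (converting to same units).
G = 7.5 V / 41.1 mV
G = 7500.0 mV / 41.1 mV
G = 182.48

182.48


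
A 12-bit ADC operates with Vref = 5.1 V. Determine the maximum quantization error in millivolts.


The maximum quantization error is +/- LSB/2.
LSB = Vref / 2^n = 5.1 / 4096 = 0.00124512 V
Max error = LSB / 2 = 0.00124512 / 2 = 0.00062256 V
Max error = 0.6226 mV

0.6226 mV


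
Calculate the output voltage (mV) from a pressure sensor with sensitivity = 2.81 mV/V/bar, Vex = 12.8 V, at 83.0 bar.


Output = sensitivity * Vex * P.
Vout = 2.81 * 12.8 * 83.0
Vout = 35.968 * 83.0
Vout = 2985.34 mV

2985.34 mV


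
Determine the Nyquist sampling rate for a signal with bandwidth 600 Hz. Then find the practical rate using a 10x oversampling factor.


By Nyquist theorem, fs_min = 2 * fmax.
fs_min = 2 * 600 = 1200 Hz
Practical rate = 10 * fs_min = 10 * 1200 = 12000 Hz

fs_min = 1200 Hz, fs_practical = 12000 Hz


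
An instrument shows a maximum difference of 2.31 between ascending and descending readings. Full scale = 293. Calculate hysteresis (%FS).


Hysteresis = (max difference / full scale) * 100%.
H = (2.31 / 293) * 100
H = 0.788 %FS

0.788 %FS


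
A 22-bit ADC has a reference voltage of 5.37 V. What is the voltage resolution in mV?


The resolution (LSB) of an ADC is Vref / 2^n.
LSB = 5.37 / 2^22
LSB = 5.37 / 4194304
LSB = 1.28e-06 V = 0.00128031 mV

0.00128031 mV


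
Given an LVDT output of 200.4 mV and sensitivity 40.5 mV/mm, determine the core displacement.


Displacement = Vout / sensitivity.
d = 200.4 / 40.5
d = 4.948 mm

4.948 mm


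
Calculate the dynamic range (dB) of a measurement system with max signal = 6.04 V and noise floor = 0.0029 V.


Dynamic range = 20 * log10(Vmax / Vnoise).
DR = 20 * log10(6.04 / 0.0029)
DR = 20 * log10(2082.76)
DR = 66.37 dB

66.37 dB


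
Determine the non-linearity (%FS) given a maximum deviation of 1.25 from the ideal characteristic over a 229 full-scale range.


Linearity error = (max deviation / full scale) * 100%.
Linearity = (1.25 / 229) * 100
Linearity = 0.546 %FS

0.546 %FS


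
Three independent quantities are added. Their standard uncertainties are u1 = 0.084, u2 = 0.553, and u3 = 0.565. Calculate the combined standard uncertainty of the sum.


For a sum of independent quantities, uc = sqrt(u1^2 + u2^2 + u3^2).
uc = sqrt(0.084^2 + 0.553^2 + 0.565^2)
uc = sqrt(0.007056 + 0.305809 + 0.319225)
uc = 0.795

0.795


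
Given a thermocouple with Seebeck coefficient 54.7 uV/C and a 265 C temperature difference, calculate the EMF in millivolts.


The thermocouple output V = sensitivity * dT.
V = 54.7 uV/C * 265 C
V = 14495.5 uV
V = 14.495 mV

14.495 mV


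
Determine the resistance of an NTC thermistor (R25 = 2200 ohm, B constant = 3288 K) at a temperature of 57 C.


NTC thermistor equation: Rt = R25 * exp(B * (1/T - 1/T25)).
T in Kelvin: 330.15 K, T25 = 298.15 K
1/T - 1/T25 = 1/330.15 - 1/298.15 = -0.00032509
B * (1/T - 1/T25) = 3288 * -0.00032509 = -1.0689
Rt = 2200 * exp(-1.0689) = 755.5 ohm

755.5 ohm


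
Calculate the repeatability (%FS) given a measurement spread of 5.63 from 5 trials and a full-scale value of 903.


Repeatability = (spread / full scale) * 100%.
R = (5.63 / 903) * 100
R = 0.623 %FS

0.623 %FS


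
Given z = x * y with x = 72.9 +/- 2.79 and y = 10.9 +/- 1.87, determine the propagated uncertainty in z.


For a product z = x*y, the relative uncertainty is:
uz/z = sqrt((ux/x)^2 + (uy/y)^2)
Relative uncertainties: ux/x = 2.79/72.9 = 0.038272
uy/y = 1.87/10.9 = 0.17156
z = 72.9 * 10.9 = 794.6
uz = 794.6 * sqrt(0.038272^2 + 0.17156^2) = 139.674

139.674


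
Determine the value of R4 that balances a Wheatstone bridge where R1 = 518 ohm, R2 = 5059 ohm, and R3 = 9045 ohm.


At balance: R1*R4 = R2*R3, so R4 = R2*R3/R1.
R4 = 5059 * 9045 / 518
R4 = 45758655 / 518
R4 = 88337.17 ohm

88337.17 ohm


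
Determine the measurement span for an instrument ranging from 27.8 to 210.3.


Span = upper range - lower range.
Span = 210.3 - (27.8)
Span = 182.5

182.5


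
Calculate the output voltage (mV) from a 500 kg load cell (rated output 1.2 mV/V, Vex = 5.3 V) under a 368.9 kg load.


Vout = rated_output * Vex * (load / capacity).
Vout = 1.2 * 5.3 * (368.9 / 500)
Vout = 1.2 * 5.3 * 0.7378
Vout = 4.692 mV

4.692 mV
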